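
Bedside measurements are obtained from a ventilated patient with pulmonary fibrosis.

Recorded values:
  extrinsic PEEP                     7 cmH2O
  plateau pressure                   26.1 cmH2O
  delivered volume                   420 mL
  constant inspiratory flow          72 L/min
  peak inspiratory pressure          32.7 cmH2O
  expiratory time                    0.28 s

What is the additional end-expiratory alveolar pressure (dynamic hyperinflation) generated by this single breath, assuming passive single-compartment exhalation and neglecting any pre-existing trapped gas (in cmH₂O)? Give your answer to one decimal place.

1.9

Flow: 72 L/min ÷ 60 = 1.2 L/s.
R = (PIP − Pplat)/V̇ = (32.7 − 26.1) / 1.2 = 6.6/1.2 = 5.5 cmH2O·s/L.
C = Vt/(Pplat − PEEP) = 420.0 / (26.1 − 7) = 420.0/19.1 = 21.99 mL/cmH2O.
τ = R × C = 5.5 × 0.02199 L/cmH2O = 0.1209 s.
Fraction remaining = e^(−Te/τ) = e^(−0.28/0.1209) = 0.09867; trapped volume = 420.0 × 0.09867 = 41.441 mL.
Additional alveolar pressure from trapping ≈ V_trapped / C = 41.441 / 21.99 = 1.885 cmH2O.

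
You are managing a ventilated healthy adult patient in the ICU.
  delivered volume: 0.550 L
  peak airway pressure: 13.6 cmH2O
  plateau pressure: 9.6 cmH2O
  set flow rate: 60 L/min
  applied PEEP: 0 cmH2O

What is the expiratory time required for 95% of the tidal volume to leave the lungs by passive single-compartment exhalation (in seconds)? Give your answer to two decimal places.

Flow: 60 L/min ÷ 60 = 1 L/s.
R = (PIP − Pplat)/V̇ = (13.6 − 9.6) / 1 = 4.0/1 = 4.0 cmH2O·s/L.
C = Vt/(Pplat − PEEP) = 550.0 / (9.6 − 0) = 550.0/9.6 = 57.292 mL/cmH2O.
τ = R × C = 4.0 × 0.05729 L/cmH2O = 0.2292 s.
t = −τ·ln(1 − 0.95) = −0.2292·ln(0.05) = 0.6866 s.

0.69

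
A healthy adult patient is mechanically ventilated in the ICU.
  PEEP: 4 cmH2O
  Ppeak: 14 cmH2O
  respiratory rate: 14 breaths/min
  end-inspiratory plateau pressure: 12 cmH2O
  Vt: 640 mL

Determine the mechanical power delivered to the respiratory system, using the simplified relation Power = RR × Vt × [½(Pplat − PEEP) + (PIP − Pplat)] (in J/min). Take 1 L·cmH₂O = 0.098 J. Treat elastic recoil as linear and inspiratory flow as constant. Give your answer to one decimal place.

Per-breath work = Vt × [½(Pplat−PEEP) + (PIP−Pplat)] = 0.640 × [0.5×8.0 + 2.0] = 0.640 × 6.0 = 3.84 L·cmH2O.
Power = 14 × 3.84 = 53.76 L·cmH2O/min.
× 0.098 J/(L·cmH2O) → 5.268 J/min.

5.3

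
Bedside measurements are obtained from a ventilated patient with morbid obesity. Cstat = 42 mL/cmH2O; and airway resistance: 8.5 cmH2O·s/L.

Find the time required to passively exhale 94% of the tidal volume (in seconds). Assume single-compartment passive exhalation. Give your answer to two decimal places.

τ = R × C = 8.5 × 42 mL/cmH2O = 8.5 × 0.042 L/cmH2O = 0.357 s.
Exhaled fraction f = 1 − e^(−t/τ) → t = −τ·ln(1 − f) = −0.357·ln(0.06) = 1.004 s.

1.00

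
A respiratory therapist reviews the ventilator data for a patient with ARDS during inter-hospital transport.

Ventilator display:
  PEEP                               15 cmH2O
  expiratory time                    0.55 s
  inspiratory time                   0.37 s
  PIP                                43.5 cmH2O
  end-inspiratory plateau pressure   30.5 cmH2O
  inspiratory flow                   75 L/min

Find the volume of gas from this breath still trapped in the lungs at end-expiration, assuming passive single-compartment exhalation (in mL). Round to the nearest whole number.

79

Flow: 75 L/min ÷ 60 = 1.25 L/s.
Vt = flow × Ti = 1.25 L/s × 0.37 s × 1000 mL/L = 462.5 mL.
R = (PIP − Pplat)/V̇ = (43.5 − 30.5) / 1.25 = 13.0/1.25 = 10.4 cmH2O·s/L.
C = Vt/(Pplat − PEEP) = 462.5 / (30.5 − 15) = 462.5/15.5 = 29.839 mL/cmH2O.
τ = R × C = 10.4 × 0.02984 L/cmH2O = 0.3103 s.
Fraction remaining = e^(−Te/τ) = e^(−0.55/0.3103) = 0.1699.
Trapped volume = 462.5 × 0.1699 = 78.579 mL.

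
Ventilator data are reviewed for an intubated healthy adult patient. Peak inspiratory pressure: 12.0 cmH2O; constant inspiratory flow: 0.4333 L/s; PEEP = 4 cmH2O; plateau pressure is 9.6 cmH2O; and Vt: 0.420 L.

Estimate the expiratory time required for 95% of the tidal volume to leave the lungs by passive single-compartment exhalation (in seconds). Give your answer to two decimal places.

R = (PIP − Pplat)/V̇ = (12.0 − 9.6) / 0.4333 = 2.4/0.4333 = 5.539 cmH2O·s/L.
C = Vt/(Pplat − PEEP) = 420.0 / (9.6 − 4) = 420.0/5.6 = 75.0 mL/cmH2O.
τ = R × C = 5.539 × 0.075 L/cmH2O = 0.4154 s.
t = −τ·ln(1 − 0.95) = −0.4154·ln(0.05) = 1.244 s.

1.24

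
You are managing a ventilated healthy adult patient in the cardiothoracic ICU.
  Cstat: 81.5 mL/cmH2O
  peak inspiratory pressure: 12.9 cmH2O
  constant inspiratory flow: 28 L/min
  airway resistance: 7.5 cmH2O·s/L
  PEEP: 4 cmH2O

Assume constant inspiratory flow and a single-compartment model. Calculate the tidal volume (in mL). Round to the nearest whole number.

Flow: 28 L/min ÷ 60 = 0.4667 L/s.
Equation of motion (constant flow): PIP = Vt/C + R·V̇ + PEEP.
Vt/C = PIP − R·V̇ − PEEP = 12.9 − 3.5 − 4 = 5.4 cmH2O.
Vt = C × 5.4 = 81.5 × 5.4 = 440.1 mL.

440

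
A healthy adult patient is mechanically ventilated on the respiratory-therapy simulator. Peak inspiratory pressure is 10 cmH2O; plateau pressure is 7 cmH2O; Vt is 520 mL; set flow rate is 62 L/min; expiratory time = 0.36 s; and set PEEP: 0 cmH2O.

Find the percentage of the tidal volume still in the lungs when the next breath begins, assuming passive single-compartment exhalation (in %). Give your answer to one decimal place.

Flow: 62 L/min ÷ 60 = 1.0333 L/s.
R = (PIP − Pplat)/V̇ = (10 − 7) / 1.0333 = 3.0/1.0333 = 2.903 cmH2O·s/L.
C = Vt/(Pplat − PEEP) = 520.0 / (7 − 0) = 520.0/7.0 = 74.286 mL/cmH2O.
τ = R × C = 2.903 × 0.07429 L/cmH2O = 0.2157 s.
Fraction remaining at end-expiration = e^(−Te/τ) = e^(−0.36/0.2157) = 0.1884 → 18.84%.

18.8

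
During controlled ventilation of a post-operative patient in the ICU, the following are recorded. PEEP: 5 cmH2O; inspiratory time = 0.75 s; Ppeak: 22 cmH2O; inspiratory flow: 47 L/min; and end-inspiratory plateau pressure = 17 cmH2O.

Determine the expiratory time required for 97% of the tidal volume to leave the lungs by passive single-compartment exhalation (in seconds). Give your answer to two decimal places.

1.10

Flow: 47 L/min ÷ 60 = 0.7833 L/s.
Vt = flow × Ti = 0.7833 L/s × 0.75 s × 1000 mL/L = 587.48 mL.
R = (PIP − Pplat)/V̇ = (22 − 17) / 0.7833 = 5.0/0.7833 = 6.383 cmH2O·s/L.
C = Vt/(Pplat − PEEP) = 587.48 / (17 − 5) = 587.48/12.0 = 48.957 mL/cmH2O.
τ = R × C = 6.383 × 0.04896 L/cmH2O = 0.3125 s.
t = −τ·ln(1 − 0.97) = −0.3125·ln(0.03) = 1.096 s.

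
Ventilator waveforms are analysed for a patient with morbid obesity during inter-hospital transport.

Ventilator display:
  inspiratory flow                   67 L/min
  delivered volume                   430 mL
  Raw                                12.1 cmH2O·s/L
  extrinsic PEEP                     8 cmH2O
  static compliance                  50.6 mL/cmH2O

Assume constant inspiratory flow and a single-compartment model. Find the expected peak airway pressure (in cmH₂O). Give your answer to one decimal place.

Flow: 67 L/min ÷ 60 = 1.1167 L/s.
Equation of motion (constant flow): PIP = Vt/C + R·V̇ + PEEP.
PIP = 430/50.6 + 12.1×1.1167 + 8 = 8.498 + 13.512 + 8 = 30.01 cmH2O.

30.0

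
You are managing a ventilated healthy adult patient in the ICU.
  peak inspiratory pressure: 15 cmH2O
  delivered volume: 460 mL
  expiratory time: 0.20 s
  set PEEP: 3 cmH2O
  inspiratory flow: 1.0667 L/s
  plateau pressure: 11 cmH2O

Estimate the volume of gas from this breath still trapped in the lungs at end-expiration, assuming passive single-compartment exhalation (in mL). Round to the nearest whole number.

R = (PIP − Pplat)/V̇ = (15 − 11) / 1.0667 = 4.0/1.0667 = 3.75 cmH2O·s/L.
C = Vt/(Pplat − PEEP) = 460.0 / (11 − 3) = 460.0/8.0 = 57.5 mL/cmH2O.
τ = R × C = 3.75 × 0.0575 L/cmH2O = 0.2156 s.
Fraction remaining = e^(−Te/τ) = e^(−0.20/0.2156) = 0.3955.
Trapped volume = 460.0 × 0.3955 = 181.93 mL.

182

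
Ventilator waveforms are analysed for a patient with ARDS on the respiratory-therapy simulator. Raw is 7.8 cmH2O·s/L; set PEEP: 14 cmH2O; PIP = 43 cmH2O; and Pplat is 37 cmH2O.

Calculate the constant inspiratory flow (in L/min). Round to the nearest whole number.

flow = (PIP − Pplat) / Raw = (43 − 37) / 7.8 = 0.7692 L/s × 60 = 46.152 L/min.

46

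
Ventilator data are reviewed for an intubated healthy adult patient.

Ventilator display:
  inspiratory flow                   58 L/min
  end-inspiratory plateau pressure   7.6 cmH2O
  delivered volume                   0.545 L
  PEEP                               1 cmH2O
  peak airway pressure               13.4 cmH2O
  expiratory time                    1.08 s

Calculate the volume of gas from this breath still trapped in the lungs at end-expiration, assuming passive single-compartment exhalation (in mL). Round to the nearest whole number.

Flow: 58 L/min ÷ 60 = 0.9667 L/s.
R = (PIP − Pplat)/V̇ = (13.4 − 7.6) / 0.9667 = 5.8/0.9667 = 6.0 cmH2O·s/L.
C = Vt/(Pplat − PEEP) = 545.0 / (7.6 − 1) = 545.0/6.6 = 82.576 mL/cmH2O.
τ = R × C = 6.0 × 0.08258 L/cmH2O = 0.4955 s.
Fraction remaining = e^(−Te/τ) = e^(−1.08/0.4955) = 0.1131.
Trapped volume = 545.0 × 0.1131 = 61.64 mL.

62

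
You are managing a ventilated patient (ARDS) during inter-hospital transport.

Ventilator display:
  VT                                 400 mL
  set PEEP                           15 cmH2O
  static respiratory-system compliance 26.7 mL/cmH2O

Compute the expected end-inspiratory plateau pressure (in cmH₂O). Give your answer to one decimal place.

Pplat = PEEP + Vt / Cstat = 15 + 400 / 26.7 = 15 + 14.981 = 29.981 cmH2O.

30.0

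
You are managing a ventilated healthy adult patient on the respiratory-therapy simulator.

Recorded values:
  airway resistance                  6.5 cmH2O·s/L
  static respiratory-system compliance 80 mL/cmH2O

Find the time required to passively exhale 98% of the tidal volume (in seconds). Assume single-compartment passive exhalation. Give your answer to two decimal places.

2.03

τ = R × C = 6.5 × 80 mL/cmH2O = 6.5 × 0.080 L/cmH2O = 0.52 s.
Exhaled fraction f = 1 − e^(−t/τ) → t = −τ·ln(1 − f) = −0.52·ln(0.02) = 2.034 s.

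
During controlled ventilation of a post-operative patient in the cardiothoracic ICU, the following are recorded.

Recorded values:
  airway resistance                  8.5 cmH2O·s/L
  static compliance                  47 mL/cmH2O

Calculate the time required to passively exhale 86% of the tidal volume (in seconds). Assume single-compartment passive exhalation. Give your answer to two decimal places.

0.79

τ = R × C = 8.5 × 47 mL/cmH2O = 8.5 × 0.047 L/cmH2O = 0.3995 s.
Exhaled fraction f = 1 − e^(−t/τ) → t = −τ·ln(1 − f) = −0.3995·ln(0.14) = 0.7855 s.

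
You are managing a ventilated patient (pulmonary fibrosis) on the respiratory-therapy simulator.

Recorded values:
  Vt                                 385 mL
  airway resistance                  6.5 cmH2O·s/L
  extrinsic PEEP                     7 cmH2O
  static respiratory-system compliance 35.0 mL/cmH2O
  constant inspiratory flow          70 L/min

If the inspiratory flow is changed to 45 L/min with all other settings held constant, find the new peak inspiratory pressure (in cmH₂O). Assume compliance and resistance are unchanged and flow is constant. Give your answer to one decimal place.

22.9

Flow: 70 L/min ÷ 60 = 1.1667 L/s.
New flow: 45 L/min ÷ 60 = 0.75 L/s.
PIP = Vt/C + R·V̇ + PEEP (constant-flow equation of motion).
Only the resistive term changes: ΔPIP = R × ΔV̇ = 6.5 × (0.75 − 1.1667) = 6.5 × -0.4167 = -2.709 cmH2O.
Original PIP = 385/35.0 + 6.5×1.1667 + 7 = 25.584 cmH2O; new PIP = 25.584 + (-2.709) = 22.875 cmH2O.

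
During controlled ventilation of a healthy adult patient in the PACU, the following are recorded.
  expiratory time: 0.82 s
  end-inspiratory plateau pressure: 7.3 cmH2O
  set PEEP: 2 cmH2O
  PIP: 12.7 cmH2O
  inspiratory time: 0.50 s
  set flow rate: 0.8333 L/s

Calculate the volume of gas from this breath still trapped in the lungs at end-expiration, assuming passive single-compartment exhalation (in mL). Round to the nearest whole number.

83

Vt = flow × Ti = 0.8333 L/s × 0.50 s × 1000 mL/L = 416.65 mL.
R = (PIP − Pplat)/V̇ = (12.7 − 7.3) / 0.8333 = 5.4/0.8333 = 6.48 cmH2O·s/L.
C = Vt/(Pplat − PEEP) = 416.65 / (7.3 − 2) = 416.65/5.3 = 78.613 mL/cmH2O.
τ = R × C = 6.48 × 0.07861 L/cmH2O = 0.5094 s.
Fraction remaining = e^(−Te/τ) = e^(−0.82/0.5094) = 0.1999.
Trapped volume = 416.65 × 0.1999 = 83.288 mL.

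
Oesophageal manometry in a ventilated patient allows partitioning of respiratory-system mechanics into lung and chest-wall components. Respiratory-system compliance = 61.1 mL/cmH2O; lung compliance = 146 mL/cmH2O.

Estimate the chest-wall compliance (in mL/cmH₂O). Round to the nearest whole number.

1/Ccw = 1/Crs − 1/CL.
1/Ccw = 1/61.1 − 1/146 = 0.009517.
Ccw = 105.08 mL/cmH2O.

105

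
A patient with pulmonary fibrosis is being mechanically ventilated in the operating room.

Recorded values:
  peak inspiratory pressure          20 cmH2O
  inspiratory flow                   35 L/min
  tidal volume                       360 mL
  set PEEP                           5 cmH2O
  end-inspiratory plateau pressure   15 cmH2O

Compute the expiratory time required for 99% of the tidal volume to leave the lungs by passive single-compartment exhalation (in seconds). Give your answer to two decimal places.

1.42

Flow: 35 L/min ÷ 60 = 0.5833 L/s.
R = (PIP − Pplat)/V̇ = (20 − 15) / 0.5833 = 5.0/0.5833 = 8.572 cmH2O·s/L.
C = Vt/(Pplat − PEEP) = 360.0 / (15 − 5) = 360.0/10.0 = 36.0 mL/cmH2O.
τ = R × C = 8.572 × 0.036 L/cmH2O = 0.3086 s.
t = −τ·ln(1 − 0.99) = −0.3086·ln(0.01) = 1.421 s.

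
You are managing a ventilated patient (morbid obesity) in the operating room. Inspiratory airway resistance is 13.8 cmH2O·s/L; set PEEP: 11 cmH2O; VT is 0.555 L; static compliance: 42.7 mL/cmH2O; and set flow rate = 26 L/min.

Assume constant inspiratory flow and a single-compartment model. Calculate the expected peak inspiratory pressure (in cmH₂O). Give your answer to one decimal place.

30.0

Flow: 26 L/min ÷ 60 = 0.4333 L/s.
Equation of motion (constant flow): PIP = Vt/C + R·V̇ + PEEP.
PIP = 555/42.7 + 13.8×0.4333 + 11 = 12.998 + 5.98 + 11 = 29.978 cmH2O.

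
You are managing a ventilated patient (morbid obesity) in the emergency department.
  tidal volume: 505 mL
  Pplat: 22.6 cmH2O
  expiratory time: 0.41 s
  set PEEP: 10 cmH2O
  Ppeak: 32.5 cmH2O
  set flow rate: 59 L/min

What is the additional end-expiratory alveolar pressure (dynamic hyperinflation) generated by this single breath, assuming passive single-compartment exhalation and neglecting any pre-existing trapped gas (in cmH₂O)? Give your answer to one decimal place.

Flow: 59 L/min ÷ 60 = 0.9833 L/s.
R = (PIP − Pplat)/V̇ = (32.5 − 22.6) / 0.9833 = 9.9/0.9833 = 10.068 cmH2O·s/L.
C = Vt/(Pplat − PEEP) = 505.0 / (22.6 − 10) = 505.0/12.6 = 40.079 mL/cmH2O.
τ = R × C = 10.068 × 0.04008 L/cmH2O = 0.4035 s.
Fraction remaining = e^(−Te/τ) = e^(−0.41/0.4035) = 0.362; trapped volume = 505.0 × 0.362 = 182.81 mL.
Additional alveolar pressure from trapping ≈ V_trapped / C = 182.81 / 40.079 = 4.561 cmH2O.

4.6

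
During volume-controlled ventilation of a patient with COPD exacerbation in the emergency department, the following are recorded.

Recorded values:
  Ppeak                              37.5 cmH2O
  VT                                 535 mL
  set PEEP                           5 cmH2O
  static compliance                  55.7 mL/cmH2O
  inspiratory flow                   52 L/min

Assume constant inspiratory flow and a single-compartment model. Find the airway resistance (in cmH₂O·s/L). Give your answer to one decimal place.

Flow: 52 L/min ÷ 60 = 0.8667 L/s.
Equation of motion (constant flow): PIP = Vt/C + R·V̇ + PEEP.
R·V̇ = PIP − Vt/C − PEEP = 37.5 − 535/55.7 − 5 = 37.5 − 9.605 − 5 = 22.895 cmH2O.
R = 22.895 / 0.8667 = 26.416 cmH2O·s/L.

26.4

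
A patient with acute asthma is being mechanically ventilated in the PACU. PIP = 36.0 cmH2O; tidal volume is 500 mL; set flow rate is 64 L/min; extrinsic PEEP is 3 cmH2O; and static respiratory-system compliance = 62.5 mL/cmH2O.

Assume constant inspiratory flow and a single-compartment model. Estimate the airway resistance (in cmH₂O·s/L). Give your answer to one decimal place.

23.4

Flow: 64 L/min ÷ 60 = 1.0667 L/s.
Equation of motion (constant flow): PIP = Vt/C + R·V̇ + PEEP.
R·V̇ = PIP − Vt/C − PEEP = 36.0 − 500/62.5 − 3 = 36.0 − 8.0 − 3 = 25.0 cmH2O.
R = 25.0 / 1.0667 = 23.437 cmH2O·s/L.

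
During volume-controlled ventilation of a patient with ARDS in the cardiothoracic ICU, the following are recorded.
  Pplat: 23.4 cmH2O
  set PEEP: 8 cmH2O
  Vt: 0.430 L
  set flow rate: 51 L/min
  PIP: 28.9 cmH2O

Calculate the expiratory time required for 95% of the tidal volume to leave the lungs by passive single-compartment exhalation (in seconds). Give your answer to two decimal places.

Flow: 51 L/min ÷ 60 = 0.85 L/s.
R = (PIP − Pplat)/V̇ = (28.9 − 23.4) / 0.85 = 5.5/0.85 = 6.471 cmH2O·s/L.
C = Vt/(Pplat − PEEP) = 430.0 / (23.4 − 8) = 430.0/15.4 = 27.922 mL/cmH2O.
τ = R × C = 6.471 × 0.02792 L/cmH2O = 0.1807 s.
t = −τ·ln(1 − 0.95) = −0.1807·ln(0.05) = 0.5413 s.

0.54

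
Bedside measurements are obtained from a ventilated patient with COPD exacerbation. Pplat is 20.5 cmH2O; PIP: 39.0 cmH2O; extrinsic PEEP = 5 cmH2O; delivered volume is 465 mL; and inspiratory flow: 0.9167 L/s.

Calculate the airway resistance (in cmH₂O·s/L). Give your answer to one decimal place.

20.2

Raw = (PIP − Pplat) / flow = (39.0 − 20.5) / 0.9167 = 18.5 / 0.9167 = 20.181 cmH2O·s/L.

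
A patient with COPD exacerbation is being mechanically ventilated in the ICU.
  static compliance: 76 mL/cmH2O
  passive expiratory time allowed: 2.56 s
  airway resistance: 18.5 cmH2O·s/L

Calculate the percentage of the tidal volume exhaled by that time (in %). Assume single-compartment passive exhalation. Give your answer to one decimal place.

τ = R × C = 18.5 × 76 mL/cmH2O = 18.5 × 0.076 L/cmH2O = 1.406 s.
Passive exhalation: V(t)/V₀ = e^(−t/τ) = e^(−2.56/1.406) = 0.1619.
Fraction exhaled = 1 − 0.1619 = 0.8381 → 83.81%.

83.8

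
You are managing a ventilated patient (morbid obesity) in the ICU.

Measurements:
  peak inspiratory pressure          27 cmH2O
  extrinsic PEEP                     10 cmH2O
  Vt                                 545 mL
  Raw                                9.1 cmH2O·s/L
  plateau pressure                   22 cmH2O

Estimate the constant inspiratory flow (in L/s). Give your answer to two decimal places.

flow = (PIP − Pplat) / Raw = 5.0 / 9.1 = 0.5495 L/s.

0.55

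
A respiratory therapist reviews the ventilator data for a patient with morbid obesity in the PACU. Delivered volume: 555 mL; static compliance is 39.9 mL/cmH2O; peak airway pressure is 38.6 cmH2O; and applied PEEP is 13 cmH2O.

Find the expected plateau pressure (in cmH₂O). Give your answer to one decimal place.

Pplat = PEEP + Vt / Cstat = 13 + 555 / 39.9 = 13 + 13.91 = 26.91 cmH2O.

26.9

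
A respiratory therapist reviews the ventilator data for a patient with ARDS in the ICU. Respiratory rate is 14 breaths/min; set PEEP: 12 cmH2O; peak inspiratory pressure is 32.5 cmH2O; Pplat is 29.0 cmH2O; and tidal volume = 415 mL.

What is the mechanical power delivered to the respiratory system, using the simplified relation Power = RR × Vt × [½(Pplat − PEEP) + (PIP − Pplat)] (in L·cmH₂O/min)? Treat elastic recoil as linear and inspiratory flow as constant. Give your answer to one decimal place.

Per-breath work = Vt × [½(Pplat−PEEP) + (PIP−Pplat)] = 0.415 × [0.5×17.0 + 3.5] = 0.415 × 12.0 = 4.98 L·cmH2O.
Power = 14 × 4.98 = 69.72 L·cmH2O/min.

69.7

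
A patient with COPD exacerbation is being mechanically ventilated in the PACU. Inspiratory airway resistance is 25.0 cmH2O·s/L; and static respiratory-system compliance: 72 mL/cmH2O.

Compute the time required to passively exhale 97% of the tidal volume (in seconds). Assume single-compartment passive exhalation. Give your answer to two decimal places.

6.31

τ = R × C = 25.0 × 72 mL/cmH2O = 25.0 × 0.072 L/cmH2O = 1.8 s.
Exhaled fraction f = 1 − e^(−t/τ) → t = −τ·ln(1 − f) = −1.8·ln(0.03) = 6.312 s.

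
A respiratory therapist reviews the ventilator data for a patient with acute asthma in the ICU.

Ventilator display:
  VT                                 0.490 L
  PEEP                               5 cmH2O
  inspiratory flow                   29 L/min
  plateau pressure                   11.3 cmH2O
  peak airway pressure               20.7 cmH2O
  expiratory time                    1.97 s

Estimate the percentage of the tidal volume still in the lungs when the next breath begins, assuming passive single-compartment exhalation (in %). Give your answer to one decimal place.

Flow: 29 L/min ÷ 60 = 0.4833 L/s.
R = (PIP − Pplat)/V̇ = (20.7 − 11.3) / 0.4833 = 9.4/0.4833 = 19.45 cmH2O·s/L.
C = Vt/(Pplat − PEEP) = 490.0 / (11.3 − 5) = 490.0/6.3 = 77.778 mL/cmH2O.
τ = R × C = 19.45 × 0.07778 L/cmH2O = 1.513 s.
Fraction remaining at end-expiration = e^(−Te/τ) = e^(−1.97/1.513) = 0.272 → 27.2%.

27.2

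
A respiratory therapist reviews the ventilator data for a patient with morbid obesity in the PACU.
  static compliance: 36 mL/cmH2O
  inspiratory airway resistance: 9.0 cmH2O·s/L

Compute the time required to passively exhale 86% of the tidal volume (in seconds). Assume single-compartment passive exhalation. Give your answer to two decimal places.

τ = R × C = 9.0 × 36 mL/cmH2O = 9.0 × 0.036 L/cmH2O = 0.324 s.
Exhaled fraction f = 1 − e^(−t/τ) → t = −τ·ln(1 − f) = −0.324·ln(0.14) = 0.637 s.

0.64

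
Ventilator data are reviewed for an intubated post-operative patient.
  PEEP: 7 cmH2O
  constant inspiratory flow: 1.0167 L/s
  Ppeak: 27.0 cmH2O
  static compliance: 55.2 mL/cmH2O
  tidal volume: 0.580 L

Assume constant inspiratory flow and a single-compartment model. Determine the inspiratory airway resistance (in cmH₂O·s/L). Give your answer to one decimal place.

Equation of motion (constant flow): PIP = Vt/C + R·V̇ + PEEP.
R·V̇ = PIP − Vt/C − PEEP = 27.0 − 580/55.2 − 7 = 27.0 − 10.507 − 7 = 9.493 cmH2O.
R = 9.493 / 1.0167 = 9.337 cmH2O·s/L.

9.3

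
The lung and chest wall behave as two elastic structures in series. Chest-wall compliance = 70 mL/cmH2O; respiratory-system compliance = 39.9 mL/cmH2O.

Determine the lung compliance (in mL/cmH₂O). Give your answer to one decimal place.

1/CL = 1/Crs − 1/Ccw.
1/CL = 1/39.9 − 1/70 = 0.01078.
CL = 92.764 mL/cmH2O.

92.8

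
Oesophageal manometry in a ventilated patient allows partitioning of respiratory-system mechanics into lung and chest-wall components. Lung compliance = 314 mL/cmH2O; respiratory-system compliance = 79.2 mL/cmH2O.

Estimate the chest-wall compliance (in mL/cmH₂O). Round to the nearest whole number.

106

1/Ccw = 1/Crs − 1/CL.
1/Ccw = 1/79.2 − 1/314 = 0.009442.
Ccw = 105.91 mL/cmH2O.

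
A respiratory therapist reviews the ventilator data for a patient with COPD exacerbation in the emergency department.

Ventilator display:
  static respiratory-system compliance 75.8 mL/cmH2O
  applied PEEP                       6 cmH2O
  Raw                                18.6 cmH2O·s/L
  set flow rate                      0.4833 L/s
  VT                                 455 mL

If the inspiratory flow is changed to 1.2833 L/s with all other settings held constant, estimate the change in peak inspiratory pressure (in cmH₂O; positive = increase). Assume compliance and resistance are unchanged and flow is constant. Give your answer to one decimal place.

PIP = Vt/C + R·V̇ + PEEP (constant-flow equation of motion).
Only the resistive term changes: ΔPIP = R × ΔV̇ = 18.6 × (1.2833 − 0.4833) = 18.6 × 0.8 = 14.88 cmH2O.

14.9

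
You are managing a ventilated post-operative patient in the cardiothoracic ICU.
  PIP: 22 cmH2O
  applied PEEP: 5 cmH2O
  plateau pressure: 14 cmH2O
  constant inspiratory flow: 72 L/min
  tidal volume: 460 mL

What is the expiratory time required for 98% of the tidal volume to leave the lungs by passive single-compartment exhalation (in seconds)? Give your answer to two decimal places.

1.33

Flow: 72 L/min ÷ 60 = 1.2 L/s.
R = (PIP − Pplat)/V̇ = (22 − 14) / 1.2 = 8.0/1.2 = 6.667 cmH2O·s/L.
C = Vt/(Pplat − PEEP) = 460.0 / (14 − 5) = 460.0/9.0 = 51.111 mL/cmH2O.
τ = R × C = 6.667 × 0.05111 L/cmH2O = 0.3408 s.
t = −τ·ln(1 − 0.98) = −0.3408·ln(0.02) = 1.333 s.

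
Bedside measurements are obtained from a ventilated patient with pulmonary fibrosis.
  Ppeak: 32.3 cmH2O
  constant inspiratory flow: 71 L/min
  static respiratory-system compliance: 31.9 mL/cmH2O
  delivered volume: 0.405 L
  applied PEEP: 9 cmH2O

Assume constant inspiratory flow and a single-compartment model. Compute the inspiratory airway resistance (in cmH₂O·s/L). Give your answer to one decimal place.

9.0

Flow: 71 L/min ÷ 60 = 1.1833 L/s.
Equation of motion (constant flow): PIP = Vt/C + R·V̇ + PEEP.
R·V̇ = PIP − Vt/C − PEEP = 32.3 − 405/31.9 − 9 = 32.3 − 12.696 − 9 = 10.604 cmH2O.
R = 10.604 / 1.1833 = 8.961 cmH2O·s/L.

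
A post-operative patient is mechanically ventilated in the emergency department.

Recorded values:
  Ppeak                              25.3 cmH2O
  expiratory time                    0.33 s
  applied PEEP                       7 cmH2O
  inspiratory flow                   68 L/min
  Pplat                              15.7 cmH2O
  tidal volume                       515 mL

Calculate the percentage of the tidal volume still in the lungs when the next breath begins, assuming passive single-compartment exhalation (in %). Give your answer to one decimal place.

51.8

Flow: 68 L/min ÷ 60 = 1.1333 L/s.
R = (PIP − Pplat)/V̇ = (25.3 − 15.7) / 1.1333 = 9.6/1.1333 = 8.471 cmH2O·s/L.
C = Vt/(Pplat − PEEP) = 515.0 / (15.7 − 7) = 515.0/8.7 = 59.195 mL/cmH2O.
τ = R × C = 8.471 × 0.0592 L/cmH2O = 0.5015 s.
Fraction remaining at end-expiration = e^(−Te/τ) = e^(−0.33/0.5015) = 0.5179 → 51.79%.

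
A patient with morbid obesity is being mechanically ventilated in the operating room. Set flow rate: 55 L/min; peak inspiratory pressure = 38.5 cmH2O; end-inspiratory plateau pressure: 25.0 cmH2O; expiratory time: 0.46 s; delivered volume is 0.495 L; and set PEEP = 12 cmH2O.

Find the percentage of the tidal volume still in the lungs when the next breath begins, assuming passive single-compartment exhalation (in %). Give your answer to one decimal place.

Flow: 55 L/min ÷ 60 = 0.9167 L/s.
R = (PIP − Pplat)/V̇ = (38.5 − 25.0) / 0.9167 = 13.5/0.9167 = 14.727 cmH2O·s/L.
C = Vt/(Pplat − PEEP) = 495.0 / (25.0 − 12) = 495.0/13.0 = 38.077 mL/cmH2O.
τ = R × C = 14.727 × 0.03808 L/cmH2O = 0.5608 s.
Fraction remaining at end-expiration = e^(−Te/τ) = e^(−0.46/0.5608) = 0.4403 → 44.03%.

44.0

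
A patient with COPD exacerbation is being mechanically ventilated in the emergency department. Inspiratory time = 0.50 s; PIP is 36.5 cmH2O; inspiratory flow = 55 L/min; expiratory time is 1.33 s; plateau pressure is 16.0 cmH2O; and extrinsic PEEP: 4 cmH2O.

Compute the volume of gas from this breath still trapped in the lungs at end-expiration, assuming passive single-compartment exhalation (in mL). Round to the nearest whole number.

97

Flow: 55 L/min ÷ 60 = 0.9167 L/s.
Vt = flow × Ti = 0.9167 L/s × 0.50 s × 1000 mL/L = 458.35 mL.
R = (PIP − Pplat)/V̇ = (36.5 − 16.0) / 0.9167 = 20.5/0.9167 = 22.363 cmH2O·s/L.
C = Vt/(Pplat − PEEP) = 458.35 / (16.0 − 4) = 458.35/12.0 = 38.196 mL/cmH2O.
τ = R × C = 22.363 × 0.0382 L/cmH2O = 0.8543 s.
Fraction remaining = e^(−Te/τ) = e^(−1.33/0.8543) = 0.2108.
Trapped volume = 458.35 × 0.2108 = 96.62 mL.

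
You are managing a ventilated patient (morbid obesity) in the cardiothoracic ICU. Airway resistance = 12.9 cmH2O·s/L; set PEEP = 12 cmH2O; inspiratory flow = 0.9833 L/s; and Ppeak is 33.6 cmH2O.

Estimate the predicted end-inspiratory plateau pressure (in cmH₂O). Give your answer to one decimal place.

20.9

Pplat = PIP − Raw × flow = 33.6 − 12.9 × 0.9833 = 33.6 − 12.685 = 20.915 cmH2O.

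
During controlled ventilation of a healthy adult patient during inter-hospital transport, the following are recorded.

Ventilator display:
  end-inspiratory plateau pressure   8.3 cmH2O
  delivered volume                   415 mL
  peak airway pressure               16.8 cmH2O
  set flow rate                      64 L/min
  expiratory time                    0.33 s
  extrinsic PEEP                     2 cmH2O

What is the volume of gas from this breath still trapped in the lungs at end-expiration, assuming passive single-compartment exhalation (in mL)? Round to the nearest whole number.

221

Flow: 64 L/min ÷ 60 = 1.0667 L/s.
R = (PIP − Pplat)/V̇ = (16.8 − 8.3) / 1.0667 = 8.5/1.0667 = 7.969 cmH2O·s/L.
C = Vt/(Pplat − PEEP) = 415.0 / (8.3 − 2) = 415.0/6.3 = 65.873 mL/cmH2O.
τ = R × C = 7.969 × 0.06587 L/cmH2O = 0.5249 s.
Fraction remaining = e^(−Te/τ) = e^(−0.33/0.5249) = 0.5333.
Trapped volume = 415.0 × 0.5333 = 221.32 mL.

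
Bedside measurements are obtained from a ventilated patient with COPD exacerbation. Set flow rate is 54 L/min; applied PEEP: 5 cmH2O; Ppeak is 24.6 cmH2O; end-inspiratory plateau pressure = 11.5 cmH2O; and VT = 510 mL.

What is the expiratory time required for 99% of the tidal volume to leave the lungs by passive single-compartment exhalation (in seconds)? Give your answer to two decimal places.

5.26

Flow: 54 L/min ÷ 60 = 0.9 L/s.
R = (PIP − Pplat)/V̇ = (24.6 − 11.5) / 0.9 = 13.1/0.9 = 14.556 cmH2O·s/L.
C = Vt/(Pplat − PEEP) = 510.0 / (11.5 − 5) = 510.0/6.5 = 78.462 mL/cmH2O.
τ = R × C = 14.556 × 0.07846 L/cmH2O = 1.142 s.
t = −τ·ln(1 − 0.99) = −1.142·ln(0.01) = 5.259 s.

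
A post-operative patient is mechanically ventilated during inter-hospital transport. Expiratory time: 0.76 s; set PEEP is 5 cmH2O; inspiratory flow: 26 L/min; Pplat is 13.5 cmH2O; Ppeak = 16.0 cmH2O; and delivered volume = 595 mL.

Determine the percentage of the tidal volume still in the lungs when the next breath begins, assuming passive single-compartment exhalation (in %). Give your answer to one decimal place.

15.2

Flow: 26 L/min ÷ 60 = 0.4333 L/s.
R = (PIP − Pplat)/V̇ = (16.0 − 13.5) / 0.4333 = 2.5/0.4333 = 5.77 cmH2O·s/L.
C = Vt/(Pplat − PEEP) = 595.0 / (13.5 − 5) = 595.0/8.5 = 70.0 mL/cmH2O.
τ = R × C = 5.77 × 0.07 L/cmH2O = 0.4039 s.
Fraction remaining at end-expiration = e^(−Te/τ) = e^(−0.76/0.4039) = 0.1523 → 15.23%.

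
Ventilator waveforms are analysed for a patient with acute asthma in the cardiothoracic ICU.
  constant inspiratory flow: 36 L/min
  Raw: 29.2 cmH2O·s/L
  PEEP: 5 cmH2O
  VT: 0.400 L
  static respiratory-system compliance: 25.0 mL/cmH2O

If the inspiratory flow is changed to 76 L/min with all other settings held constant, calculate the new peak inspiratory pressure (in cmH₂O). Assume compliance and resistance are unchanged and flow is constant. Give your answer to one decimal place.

Flow: 36 L/min ÷ 60 = 0.6 L/s.
New flow: 76 L/min ÷ 60 = 1.2667 L/s.
PIP = Vt/C + R·V̇ + PEEP (constant-flow equation of motion).
Only the resistive term changes: ΔPIP = R × ΔV̇ = 29.2 × (1.2667 − 0.6) = 29.2 × 0.6667 = 19.468 cmH2O.
Original PIP = 400/25.0 + 29.2×0.6 + 5 = 38.52 cmH2O; new PIP = 38.52 + (19.468) = 57.988 cmH2O.

58.0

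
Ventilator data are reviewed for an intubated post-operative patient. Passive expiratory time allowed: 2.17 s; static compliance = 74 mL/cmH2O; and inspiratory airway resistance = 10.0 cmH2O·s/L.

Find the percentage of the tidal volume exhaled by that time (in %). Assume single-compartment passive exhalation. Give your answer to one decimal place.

τ = R × C = 10.0 × 74 mL/cmH2O = 10.0 × 0.074 L/cmH2O = 0.74 s.
Passive exhalation: V(t)/V₀ = e^(−t/τ) = e^(−2.17/0.74) = 0.05327.
Fraction exhaled = 1 − 0.05327 = 0.9467 → 94.67%.

94.7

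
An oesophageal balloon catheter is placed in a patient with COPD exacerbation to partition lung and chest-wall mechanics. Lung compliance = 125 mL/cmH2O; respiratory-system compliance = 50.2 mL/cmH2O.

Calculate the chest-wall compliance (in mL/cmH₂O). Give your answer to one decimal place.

83.9

1/Ccw = 1/Crs − 1/CL.
1/Ccw = 1/50.2 − 1/125 = 0.01192.
Ccw = 83.893 mL/cmH2O.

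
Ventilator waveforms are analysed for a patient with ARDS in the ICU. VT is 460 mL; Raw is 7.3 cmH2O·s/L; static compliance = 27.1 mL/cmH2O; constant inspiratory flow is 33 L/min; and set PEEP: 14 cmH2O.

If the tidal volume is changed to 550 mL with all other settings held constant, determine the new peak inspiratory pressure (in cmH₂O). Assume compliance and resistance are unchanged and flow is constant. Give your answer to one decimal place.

Flow: 33 L/min ÷ 60 = 0.55 L/s.
PIP = Vt/C + R·V̇ + PEEP (constant-flow equation of motion).
Only the elastic term changes: ΔPIP = ΔVt / C = (550 − 460) / 27.1 = 3.321 cmH2O.
Original PIP = 460/27.1 + 7.3×0.55 + 14 = 34.989 cmH2O; new PIP = 34.989 + (3.321) = 38.31 cmH2O.

38.3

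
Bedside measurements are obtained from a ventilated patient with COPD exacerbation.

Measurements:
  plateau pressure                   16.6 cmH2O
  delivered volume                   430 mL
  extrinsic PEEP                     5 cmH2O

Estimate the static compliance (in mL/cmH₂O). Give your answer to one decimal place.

Cstat = Vt / (Pplat − PEEP) = 430 / (16.6 − 5) = 430 / 11.6 = 37.069 mL/cmH2O.

37.1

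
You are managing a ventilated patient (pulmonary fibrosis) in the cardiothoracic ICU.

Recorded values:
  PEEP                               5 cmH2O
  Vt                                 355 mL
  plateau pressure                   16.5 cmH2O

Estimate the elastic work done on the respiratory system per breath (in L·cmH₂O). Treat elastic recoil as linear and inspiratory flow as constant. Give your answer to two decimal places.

Elastic work ≈ ½ × (Pplat − PEEP) × Vt = 0.5 × (16.5 − 5) × 0.355 L = 0.5 × 11.5 × 0.355 = 2.041 L·cmH2O.

2.04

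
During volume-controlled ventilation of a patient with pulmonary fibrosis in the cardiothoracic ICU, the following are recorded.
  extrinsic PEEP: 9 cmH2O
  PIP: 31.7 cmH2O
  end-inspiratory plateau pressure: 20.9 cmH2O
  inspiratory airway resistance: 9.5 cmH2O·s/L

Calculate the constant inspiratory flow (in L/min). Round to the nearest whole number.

flow = (PIP − Pplat) / Raw = (31.7 − 20.9) / 9.5 = 1.137 L/s × 60 = 68.22 L/min.

68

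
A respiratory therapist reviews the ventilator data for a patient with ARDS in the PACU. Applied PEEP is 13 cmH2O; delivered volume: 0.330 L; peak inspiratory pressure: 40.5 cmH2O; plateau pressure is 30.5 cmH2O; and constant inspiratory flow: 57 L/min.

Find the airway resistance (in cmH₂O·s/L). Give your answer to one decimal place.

Flow: 57 L/min ÷ 60 = 0.95 L/s.
Raw = (PIP − Pplat) / flow = (40.5 − 30.5) / 0.95 = 10.0 / 0.95 = 10.526 cmH2O·s/L.

10.5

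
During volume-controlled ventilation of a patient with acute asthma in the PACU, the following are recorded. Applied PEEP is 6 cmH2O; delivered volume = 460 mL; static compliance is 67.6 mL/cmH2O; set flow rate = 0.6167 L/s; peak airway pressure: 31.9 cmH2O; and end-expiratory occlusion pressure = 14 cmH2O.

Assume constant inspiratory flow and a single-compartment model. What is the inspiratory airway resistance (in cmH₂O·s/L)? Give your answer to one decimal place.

Total PEEP = 14 cmH2O (set 6 + intrinsic 8); this is the baseline alveolar pressure.
Equation of motion (constant flow): PIP = Vt/C + R·V̇ + PEEP.
R·V̇ = PIP − Vt/C − PEEP = 31.9 − 460/67.6 − 14 = 31.9 − 6.805 − 14 = 11.095 cmH2O.
R = 11.095 / 0.6167 = 17.991 cmH2O·s/L.

18.0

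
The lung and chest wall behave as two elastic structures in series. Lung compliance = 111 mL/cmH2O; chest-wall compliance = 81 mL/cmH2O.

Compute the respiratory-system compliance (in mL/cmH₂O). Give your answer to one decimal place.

Lung and chest wall are elastances in series: 1/Crs = 1/CL + 1/Ccw.
1/Crs = 1/111 + 1/81 = 0.02135.
Crs = 46.838 mL/cmH2O.

46.8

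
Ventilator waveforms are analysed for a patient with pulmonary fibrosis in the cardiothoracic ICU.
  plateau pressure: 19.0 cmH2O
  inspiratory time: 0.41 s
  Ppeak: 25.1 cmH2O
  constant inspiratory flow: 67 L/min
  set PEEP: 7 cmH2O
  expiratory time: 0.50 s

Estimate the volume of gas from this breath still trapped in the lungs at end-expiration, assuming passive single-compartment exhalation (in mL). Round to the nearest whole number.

Flow: 67 L/min ÷ 60 = 1.1167 L/s.
Vt = flow × Ti = 1.1167 L/s × 0.41 s × 1000 mL/L = 457.85 mL.
R = (PIP − Pplat)/V̇ = (25.1 − 19.0) / 1.1167 = 6.1/1.1167 = 5.463 cmH2O·s/L.
C = Vt/(Pplat − PEEP) = 457.85 / (19.0 − 7) = 457.85/12.0 = 38.154 mL/cmH2O.
τ = R × C = 5.463 × 0.03815 L/cmH2O = 0.2084 s.
Fraction remaining = e^(−Te/τ) = e^(−0.50/0.2084) = 0.09079.
Trapped volume = 457.85 × 0.09079 = 41.568 mL.

42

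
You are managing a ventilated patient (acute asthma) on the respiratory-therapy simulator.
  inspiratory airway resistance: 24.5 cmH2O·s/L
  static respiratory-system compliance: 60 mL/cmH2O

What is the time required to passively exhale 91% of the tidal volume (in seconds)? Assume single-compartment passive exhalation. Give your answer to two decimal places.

3.54

τ = R × C = 24.5 × 60 mL/cmH2O = 24.5 × 0.060 L/cmH2O = 1.47 s.
Exhaled fraction f = 1 − e^(−t/τ) → t = −τ·ln(1 − f) = −1.47·ln(0.09) = 3.54 s.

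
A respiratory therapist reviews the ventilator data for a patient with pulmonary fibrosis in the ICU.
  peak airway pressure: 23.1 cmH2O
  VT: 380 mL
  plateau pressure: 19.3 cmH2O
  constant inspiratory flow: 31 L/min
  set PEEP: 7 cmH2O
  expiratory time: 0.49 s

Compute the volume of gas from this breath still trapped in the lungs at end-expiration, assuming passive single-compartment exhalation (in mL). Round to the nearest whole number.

44

Flow: 31 L/min ÷ 60 = 0.5167 L/s.
R = (PIP − Pplat)/V̇ = (23.1 − 19.3) / 0.5167 = 3.8/0.5167 = 7.354 cmH2O·s/L.
C = Vt/(Pplat − PEEP) = 380.0 / (19.3 − 7) = 380.0/12.3 = 30.894 mL/cmH2O.
τ = R × C = 7.354 × 0.03089 L/cmH2O = 0.2272 s.
Fraction remaining = e^(−Te/τ) = e^(−0.49/0.2272) = 0.1157.
Trapped volume = 380.0 × 0.1157 = 43.966 mL.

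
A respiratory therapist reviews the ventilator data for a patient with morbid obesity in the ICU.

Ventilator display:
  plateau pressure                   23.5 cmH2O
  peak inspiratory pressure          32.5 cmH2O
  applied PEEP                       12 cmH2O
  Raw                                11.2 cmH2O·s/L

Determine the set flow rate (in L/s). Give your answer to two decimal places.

0.80

flow = (PIP − Pplat) / Raw = 9.0 / 11.2 = 0.8036 L/s.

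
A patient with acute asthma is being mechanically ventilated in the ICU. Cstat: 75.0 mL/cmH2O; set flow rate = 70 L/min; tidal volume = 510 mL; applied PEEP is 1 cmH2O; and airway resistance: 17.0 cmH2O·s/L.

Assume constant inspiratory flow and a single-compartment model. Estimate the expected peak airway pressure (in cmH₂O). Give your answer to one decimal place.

27.6

Flow: 70 L/min ÷ 60 = 1.1667 L/s.
Equation of motion (constant flow): PIP = Vt/C + R·V̇ + PEEP.
PIP = 510/75.0 + 17.0×1.1667 + 1 = 6.8 + 19.834 + 1 = 27.634 cmH2O.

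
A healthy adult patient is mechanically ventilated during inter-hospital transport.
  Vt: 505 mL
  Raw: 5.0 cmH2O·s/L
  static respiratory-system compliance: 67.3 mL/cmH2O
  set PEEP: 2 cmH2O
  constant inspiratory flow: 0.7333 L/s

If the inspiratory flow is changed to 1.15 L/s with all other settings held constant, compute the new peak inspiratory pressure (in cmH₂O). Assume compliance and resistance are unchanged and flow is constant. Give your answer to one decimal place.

15.3

PIP = Vt/C + R·V̇ + PEEP (constant-flow equation of motion).
Only the resistive term changes: ΔPIP = R × ΔV̇ = 5.0 × (1.15 − 0.7333) = 5.0 × 0.4167 = 2.084 cmH2O.
Original PIP = 505/67.3 + 5.0×0.7333 + 2 = 13.17 cmH2O; new PIP = 13.17 + (2.084) = 15.254 cmH2O.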